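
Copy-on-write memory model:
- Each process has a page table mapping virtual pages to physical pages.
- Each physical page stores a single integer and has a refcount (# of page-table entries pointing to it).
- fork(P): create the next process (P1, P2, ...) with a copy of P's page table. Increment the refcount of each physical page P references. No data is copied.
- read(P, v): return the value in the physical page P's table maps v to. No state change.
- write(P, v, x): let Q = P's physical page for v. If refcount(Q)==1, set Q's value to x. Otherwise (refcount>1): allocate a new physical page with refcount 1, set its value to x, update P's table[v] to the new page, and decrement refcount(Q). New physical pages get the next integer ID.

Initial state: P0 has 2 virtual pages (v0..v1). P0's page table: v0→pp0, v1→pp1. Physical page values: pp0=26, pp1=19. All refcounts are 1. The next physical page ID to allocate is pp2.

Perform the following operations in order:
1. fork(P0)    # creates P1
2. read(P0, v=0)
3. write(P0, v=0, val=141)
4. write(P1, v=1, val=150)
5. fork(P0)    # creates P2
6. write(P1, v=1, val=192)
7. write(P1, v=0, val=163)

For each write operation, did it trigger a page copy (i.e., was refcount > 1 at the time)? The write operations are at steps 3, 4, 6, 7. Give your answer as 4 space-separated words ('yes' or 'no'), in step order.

Op 1: fork(P0) -> P1. 2 ppages; refcounts: pp0:2 pp1:2
Op 2: read(P0, v0) -> 26. No state change.
Op 3: write(P0, v0, 141). refcount(pp0)=2>1 -> COPY to pp2. 3 ppages; refcounts: pp0:1 pp1:2 pp2:1
Op 4: write(P1, v1, 150). refcount(pp1)=2>1 -> COPY to pp3. 4 ppages; refcounts: pp0:1 pp1:1 pp2:1 pp3:1
Op 5: fork(P0) -> P2. 4 ppages; refcounts: pp0:1 pp1:2 pp2:2 pp3:1
Op 6: write(P1, v1, 192). refcount(pp3)=1 -> write in place. 4 ppages; refcounts: pp0:1 pp1:2 pp2:2 pp3:1
Op 7: write(P1, v0, 163). refcount(pp0)=1 -> write in place. 4 ppages; refcounts: pp0:1 pp1:2 pp2:2 pp3:1

yes yes no no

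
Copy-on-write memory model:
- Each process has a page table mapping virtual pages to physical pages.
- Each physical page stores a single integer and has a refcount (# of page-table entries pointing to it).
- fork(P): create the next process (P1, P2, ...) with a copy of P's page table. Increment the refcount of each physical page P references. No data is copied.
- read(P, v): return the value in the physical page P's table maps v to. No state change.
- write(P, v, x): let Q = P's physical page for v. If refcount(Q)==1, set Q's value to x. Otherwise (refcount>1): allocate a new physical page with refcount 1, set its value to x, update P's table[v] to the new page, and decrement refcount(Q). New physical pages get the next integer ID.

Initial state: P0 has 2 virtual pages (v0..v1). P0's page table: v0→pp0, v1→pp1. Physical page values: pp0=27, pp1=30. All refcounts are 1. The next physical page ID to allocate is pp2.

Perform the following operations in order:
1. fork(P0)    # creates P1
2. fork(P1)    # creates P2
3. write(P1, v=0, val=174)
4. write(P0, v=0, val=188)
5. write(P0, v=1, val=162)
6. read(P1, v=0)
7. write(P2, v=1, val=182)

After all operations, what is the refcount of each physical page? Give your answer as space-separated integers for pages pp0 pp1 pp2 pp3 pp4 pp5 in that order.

Op 1: fork(P0) -> P1. 2 ppages; refcounts: pp0:2 pp1:2
Op 2: fork(P1) -> P2. 2 ppages; refcounts: pp0:3 pp1:3
Op 3: write(P1, v0, 174). refcount(pp0)=3>1 -> COPY to pp2. 3 ppages; refcounts: pp0:2 pp1:3 pp2:1
Op 4: write(P0, v0, 188). refcount(pp0)=2>1 -> COPY to pp3. 4 ppages; refcounts: pp0:1 pp1:3 pp2:1 pp3:1
Op 5: write(P0, v1, 162). refcount(pp1)=3>1 -> COPY to pp4. 5 ppages; refcounts: pp0:1 pp1:2 pp2:1 pp3:1 pp4:1
Op 6: read(P1, v0) -> 174. No state change.
Op 7: write(P2, v1, 182). refcount(pp1)=2>1 -> COPY to pp5. 6 ppages; refcounts: pp0:1 pp1:1 pp2:1 pp3:1 pp4:1 pp5:1

Answer: 1 1 1 1 1 1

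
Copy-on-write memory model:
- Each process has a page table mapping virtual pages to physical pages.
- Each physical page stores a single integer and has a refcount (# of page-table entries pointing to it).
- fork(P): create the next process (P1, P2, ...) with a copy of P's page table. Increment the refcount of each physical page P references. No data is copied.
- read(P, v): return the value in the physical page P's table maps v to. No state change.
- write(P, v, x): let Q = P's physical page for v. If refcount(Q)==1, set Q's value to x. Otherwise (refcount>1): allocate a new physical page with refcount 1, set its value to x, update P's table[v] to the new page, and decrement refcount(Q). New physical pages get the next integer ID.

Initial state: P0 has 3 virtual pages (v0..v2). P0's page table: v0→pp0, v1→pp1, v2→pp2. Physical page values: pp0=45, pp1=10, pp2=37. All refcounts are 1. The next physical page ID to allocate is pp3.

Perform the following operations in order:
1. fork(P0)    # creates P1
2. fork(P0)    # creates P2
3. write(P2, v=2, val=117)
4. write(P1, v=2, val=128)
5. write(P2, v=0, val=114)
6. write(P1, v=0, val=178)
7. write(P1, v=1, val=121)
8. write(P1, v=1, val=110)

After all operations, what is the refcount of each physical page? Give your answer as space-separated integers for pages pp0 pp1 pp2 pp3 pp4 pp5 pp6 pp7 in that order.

Op 1: fork(P0) -> P1. 3 ppages; refcounts: pp0:2 pp1:2 pp2:2
Op 2: fork(P0) -> P2. 3 ppages; refcounts: pp0:3 pp1:3 pp2:3
Op 3: write(P2, v2, 117). refcount(pp2)=3>1 -> COPY to pp3. 4 ppages; refcounts: pp0:3 pp1:3 pp2:2 pp3:1
Op 4: write(P1, v2, 128). refcount(pp2)=2>1 -> COPY to pp4. 5 ppages; refcounts: pp0:3 pp1:3 pp2:1 pp3:1 pp4:1
Op 5: write(P2, v0, 114). refcount(pp0)=3>1 -> COPY to pp5. 6 ppages; refcounts: pp0:2 pp1:3 pp2:1 pp3:1 pp4:1 pp5:1
Op 6: write(P1, v0, 178). refcount(pp0)=2>1 -> COPY to pp6. 7 ppages; refcounts: pp0:1 pp1:3 pp2:1 pp3:1 pp4:1 pp5:1 pp6:1
Op 7: write(P1, v1, 121). refcount(pp1)=3>1 -> COPY to pp7. 8 ppages; refcounts: pp0:1 pp1:2 pp2:1 pp3:1 pp4:1 pp5:1 pp6:1 pp7:1
Op 8: write(P1, v1, 110). refcount(pp7)=1 -> write in place. 8 ppages; refcounts: pp0:1 pp1:2 pp2:1 pp3:1 pp4:1 pp5:1 pp6:1 pp7:1

Answer: 1 2 1 1 1 1 1 1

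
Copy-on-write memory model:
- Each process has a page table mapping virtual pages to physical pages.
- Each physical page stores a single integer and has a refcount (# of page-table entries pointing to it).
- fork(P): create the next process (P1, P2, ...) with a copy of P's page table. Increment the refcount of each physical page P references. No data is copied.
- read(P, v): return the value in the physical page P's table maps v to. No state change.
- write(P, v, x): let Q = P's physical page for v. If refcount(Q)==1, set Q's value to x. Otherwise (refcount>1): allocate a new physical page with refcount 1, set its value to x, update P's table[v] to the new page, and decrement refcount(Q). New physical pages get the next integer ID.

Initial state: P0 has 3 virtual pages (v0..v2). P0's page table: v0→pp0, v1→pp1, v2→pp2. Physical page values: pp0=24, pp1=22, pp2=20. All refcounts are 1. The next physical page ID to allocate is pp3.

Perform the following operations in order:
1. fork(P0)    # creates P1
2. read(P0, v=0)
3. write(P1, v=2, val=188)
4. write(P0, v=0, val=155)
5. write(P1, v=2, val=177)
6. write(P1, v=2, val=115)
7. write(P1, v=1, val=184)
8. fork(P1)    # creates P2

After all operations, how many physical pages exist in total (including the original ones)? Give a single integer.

Answer: 6

Derivation:
Op 1: fork(P0) -> P1. 3 ppages; refcounts: pp0:2 pp1:2 pp2:2
Op 2: read(P0, v0) -> 24. No state change.
Op 3: write(P1, v2, 188). refcount(pp2)=2>1 -> COPY to pp3. 4 ppages; refcounts: pp0:2 pp1:2 pp2:1 pp3:1
Op 4: write(P0, v0, 155). refcount(pp0)=2>1 -> COPY to pp4. 5 ppages; refcounts: pp0:1 pp1:2 pp2:1 pp3:1 pp4:1
Op 5: write(P1, v2, 177). refcount(pp3)=1 -> write in place. 5 ppages; refcounts: pp0:1 pp1:2 pp2:1 pp3:1 pp4:1
Op 6: write(P1, v2, 115). refcount(pp3)=1 -> write in place. 5 ppages; refcounts: pp0:1 pp1:2 pp2:1 pp3:1 pp4:1
Op 7: write(P1, v1, 184). refcount(pp1)=2>1 -> COPY to pp5. 6 ppages; refcounts: pp0:1 pp1:1 pp2:1 pp3:1 pp4:1 pp5:1
Op 8: fork(P1) -> P2. 6 ppages; refcounts: pp0:2 pp1:1 pp2:1 pp3:2 pp4:1 pp5:2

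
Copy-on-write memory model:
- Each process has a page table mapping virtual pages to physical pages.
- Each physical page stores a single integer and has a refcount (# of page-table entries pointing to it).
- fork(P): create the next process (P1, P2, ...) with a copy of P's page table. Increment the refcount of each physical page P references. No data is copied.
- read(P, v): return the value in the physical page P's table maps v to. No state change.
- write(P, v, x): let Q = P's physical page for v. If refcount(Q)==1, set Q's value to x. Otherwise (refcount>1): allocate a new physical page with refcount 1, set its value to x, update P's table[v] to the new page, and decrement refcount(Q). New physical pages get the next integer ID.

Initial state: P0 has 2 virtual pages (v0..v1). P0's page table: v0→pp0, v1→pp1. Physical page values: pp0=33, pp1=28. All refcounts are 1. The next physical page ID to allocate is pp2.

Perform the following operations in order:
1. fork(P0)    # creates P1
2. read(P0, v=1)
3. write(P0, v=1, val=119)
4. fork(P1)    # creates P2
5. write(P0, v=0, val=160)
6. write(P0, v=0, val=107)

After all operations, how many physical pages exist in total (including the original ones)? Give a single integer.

Answer: 4

Derivation:
Op 1: fork(P0) -> P1. 2 ppages; refcounts: pp0:2 pp1:2
Op 2: read(P0, v1) -> 28. No state change.
Op 3: write(P0, v1, 119). refcount(pp1)=2>1 -> COPY to pp2. 3 ppages; refcounts: pp0:2 pp1:1 pp2:1
Op 4: fork(P1) -> P2. 3 ppages; refcounts: pp0:3 pp1:2 pp2:1
Op 5: write(P0, v0, 160). refcount(pp0)=3>1 -> COPY to pp3. 4 ppages; refcounts: pp0:2 pp1:2 pp2:1 pp3:1
Op 6: write(P0, v0, 107). refcount(pp3)=1 -> write in place. 4 ppages; refcounts: pp0:2 pp1:2 pp2:1 pp3:1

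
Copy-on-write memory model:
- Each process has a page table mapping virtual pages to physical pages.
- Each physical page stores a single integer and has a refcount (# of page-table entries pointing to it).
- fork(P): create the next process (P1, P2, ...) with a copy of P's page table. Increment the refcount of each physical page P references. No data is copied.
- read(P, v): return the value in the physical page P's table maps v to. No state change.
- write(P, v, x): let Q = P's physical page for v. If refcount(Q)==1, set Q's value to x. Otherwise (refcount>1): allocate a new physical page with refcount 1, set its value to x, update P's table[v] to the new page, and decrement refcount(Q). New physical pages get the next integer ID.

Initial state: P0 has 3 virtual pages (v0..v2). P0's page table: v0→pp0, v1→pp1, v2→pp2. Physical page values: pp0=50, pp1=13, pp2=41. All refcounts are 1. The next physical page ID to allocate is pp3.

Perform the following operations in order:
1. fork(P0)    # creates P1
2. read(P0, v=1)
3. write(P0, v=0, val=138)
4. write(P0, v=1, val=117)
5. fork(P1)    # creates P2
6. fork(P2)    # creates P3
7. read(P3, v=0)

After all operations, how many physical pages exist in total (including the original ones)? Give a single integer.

Answer: 5

Derivation:
Op 1: fork(P0) -> P1. 3 ppages; refcounts: pp0:2 pp1:2 pp2:2
Op 2: read(P0, v1) -> 13. No state change.
Op 3: write(P0, v0, 138). refcount(pp0)=2>1 -> COPY to pp3. 4 ppages; refcounts: pp0:1 pp1:2 pp2:2 pp3:1
Op 4: write(P0, v1, 117). refcount(pp1)=2>1 -> COPY to pp4. 5 ppages; refcounts: pp0:1 pp1:1 pp2:2 pp3:1 pp4:1
Op 5: fork(P1) -> P2. 5 ppages; refcounts: pp0:2 pp1:2 pp2:3 pp3:1 pp4:1
Op 6: fork(P2) -> P3. 5 ppages; refcounts: pp0:3 pp1:3 pp2:4 pp3:1 pp4:1
Op 7: read(P3, v0) -> 50. No state change.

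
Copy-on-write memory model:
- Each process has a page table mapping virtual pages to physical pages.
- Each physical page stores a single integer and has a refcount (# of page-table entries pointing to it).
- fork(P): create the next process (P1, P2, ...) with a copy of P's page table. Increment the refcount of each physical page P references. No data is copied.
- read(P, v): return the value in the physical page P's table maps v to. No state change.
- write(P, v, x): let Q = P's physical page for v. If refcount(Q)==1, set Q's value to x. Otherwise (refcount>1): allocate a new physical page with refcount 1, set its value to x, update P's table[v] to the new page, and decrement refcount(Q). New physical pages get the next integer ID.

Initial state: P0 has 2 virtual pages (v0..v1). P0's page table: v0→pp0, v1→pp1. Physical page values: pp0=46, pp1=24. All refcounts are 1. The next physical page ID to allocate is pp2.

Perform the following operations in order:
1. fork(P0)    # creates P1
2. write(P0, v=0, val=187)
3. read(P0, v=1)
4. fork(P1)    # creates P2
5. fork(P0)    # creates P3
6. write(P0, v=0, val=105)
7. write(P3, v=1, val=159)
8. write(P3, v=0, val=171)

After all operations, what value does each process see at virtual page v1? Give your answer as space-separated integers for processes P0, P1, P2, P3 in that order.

Op 1: fork(P0) -> P1. 2 ppages; refcounts: pp0:2 pp1:2
Op 2: write(P0, v0, 187). refcount(pp0)=2>1 -> COPY to pp2. 3 ppages; refcounts: pp0:1 pp1:2 pp2:1
Op 3: read(P0, v1) -> 24. No state change.
Op 4: fork(P1) -> P2. 3 ppages; refcounts: pp0:2 pp1:3 pp2:1
Op 5: fork(P0) -> P3. 3 ppages; refcounts: pp0:2 pp1:4 pp2:2
Op 6: write(P0, v0, 105). refcount(pp2)=2>1 -> COPY to pp3. 4 ppages; refcounts: pp0:2 pp1:4 pp2:1 pp3:1
Op 7: write(P3, v1, 159). refcount(pp1)=4>1 -> COPY to pp4. 5 ppages; refcounts: pp0:2 pp1:3 pp2:1 pp3:1 pp4:1
Op 8: write(P3, v0, 171). refcount(pp2)=1 -> write in place. 5 ppages; refcounts: pp0:2 pp1:3 pp2:1 pp3:1 pp4:1
P0: v1 -> pp1 = 24
P1: v1 -> pp1 = 24
P2: v1 -> pp1 = 24
P3: v1 -> pp4 = 159

Answer: 24 24 24 159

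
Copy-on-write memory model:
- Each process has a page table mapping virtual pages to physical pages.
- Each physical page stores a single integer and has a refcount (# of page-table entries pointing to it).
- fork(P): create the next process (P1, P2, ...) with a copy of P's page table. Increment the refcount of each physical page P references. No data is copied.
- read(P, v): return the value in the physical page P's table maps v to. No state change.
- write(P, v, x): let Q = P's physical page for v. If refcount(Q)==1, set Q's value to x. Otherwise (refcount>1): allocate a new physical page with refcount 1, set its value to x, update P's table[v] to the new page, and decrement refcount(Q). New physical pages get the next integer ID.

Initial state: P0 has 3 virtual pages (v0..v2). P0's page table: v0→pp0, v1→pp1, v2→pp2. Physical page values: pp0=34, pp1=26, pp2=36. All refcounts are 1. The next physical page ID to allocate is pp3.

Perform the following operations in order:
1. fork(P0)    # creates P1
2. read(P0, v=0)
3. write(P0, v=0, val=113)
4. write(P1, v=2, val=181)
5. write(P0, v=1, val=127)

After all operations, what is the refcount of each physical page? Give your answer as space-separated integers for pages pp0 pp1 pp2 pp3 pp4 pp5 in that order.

Op 1: fork(P0) -> P1. 3 ppages; refcounts: pp0:2 pp1:2 pp2:2
Op 2: read(P0, v0) -> 34. No state change.
Op 3: write(P0, v0, 113). refcount(pp0)=2>1 -> COPY to pp3. 4 ppages; refcounts: pp0:1 pp1:2 pp2:2 pp3:1
Op 4: write(P1, v2, 181). refcount(pp2)=2>1 -> COPY to pp4. 5 ppages; refcounts: pp0:1 pp1:2 pp2:1 pp3:1 pp4:1
Op 5: write(P0, v1, 127). refcount(pp1)=2>1 -> COPY to pp5. 6 ppages; refcounts: pp0:1 pp1:1 pp2:1 pp3:1 pp4:1 pp5:1

Answer: 1 1 1 1 1 1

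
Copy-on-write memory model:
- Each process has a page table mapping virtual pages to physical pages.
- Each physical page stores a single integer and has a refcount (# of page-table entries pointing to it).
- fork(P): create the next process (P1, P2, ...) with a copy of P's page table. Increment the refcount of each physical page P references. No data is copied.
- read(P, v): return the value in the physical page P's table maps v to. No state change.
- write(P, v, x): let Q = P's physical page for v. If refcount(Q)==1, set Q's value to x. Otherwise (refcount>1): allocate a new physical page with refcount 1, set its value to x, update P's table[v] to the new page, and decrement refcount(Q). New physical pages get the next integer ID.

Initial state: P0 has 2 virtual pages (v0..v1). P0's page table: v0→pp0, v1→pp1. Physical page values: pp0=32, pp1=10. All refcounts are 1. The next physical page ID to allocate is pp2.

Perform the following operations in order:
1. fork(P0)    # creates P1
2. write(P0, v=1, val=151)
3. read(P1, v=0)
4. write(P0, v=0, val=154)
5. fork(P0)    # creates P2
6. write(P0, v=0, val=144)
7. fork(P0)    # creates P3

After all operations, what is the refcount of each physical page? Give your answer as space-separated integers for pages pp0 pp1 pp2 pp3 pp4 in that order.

Op 1: fork(P0) -> P1. 2 ppages; refcounts: pp0:2 pp1:2
Op 2: write(P0, v1, 151). refcount(pp1)=2>1 -> COPY to pp2. 3 ppages; refcounts: pp0:2 pp1:1 pp2:1
Op 3: read(P1, v0) -> 32. No state change.
Op 4: write(P0, v0, 154). refcount(pp0)=2>1 -> COPY to pp3. 4 ppages; refcounts: pp0:1 pp1:1 pp2:1 pp3:1
Op 5: fork(P0) -> P2. 4 ppages; refcounts: pp0:1 pp1:1 pp2:2 pp3:2
Op 6: write(P0, v0, 144). refcount(pp3)=2>1 -> COPY to pp4. 5 ppages; refcounts: pp0:1 pp1:1 pp2:2 pp3:1 pp4:1
Op 7: fork(P0) -> P3. 5 ppages; refcounts: pp0:1 pp1:1 pp2:3 pp3:1 pp4:2

Answer: 1 1 3 1 2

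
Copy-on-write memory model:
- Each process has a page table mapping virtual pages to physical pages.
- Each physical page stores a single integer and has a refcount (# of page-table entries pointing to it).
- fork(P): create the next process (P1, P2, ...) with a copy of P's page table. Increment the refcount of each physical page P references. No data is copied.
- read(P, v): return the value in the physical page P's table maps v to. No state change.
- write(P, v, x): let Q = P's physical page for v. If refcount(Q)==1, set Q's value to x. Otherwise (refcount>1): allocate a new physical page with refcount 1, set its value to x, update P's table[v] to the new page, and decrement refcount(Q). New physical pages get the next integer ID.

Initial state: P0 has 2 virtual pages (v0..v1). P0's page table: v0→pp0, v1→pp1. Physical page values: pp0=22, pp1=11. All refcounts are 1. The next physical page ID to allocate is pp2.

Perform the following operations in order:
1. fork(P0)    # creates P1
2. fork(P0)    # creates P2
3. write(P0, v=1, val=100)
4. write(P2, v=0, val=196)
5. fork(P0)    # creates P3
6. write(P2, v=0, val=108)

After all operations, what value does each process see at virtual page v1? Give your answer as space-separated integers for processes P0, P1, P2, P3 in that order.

Answer: 100 11 11 100

Derivation:
Op 1: fork(P0) -> P1. 2 ppages; refcounts: pp0:2 pp1:2
Op 2: fork(P0) -> P2. 2 ppages; refcounts: pp0:3 pp1:3
Op 3: write(P0, v1, 100). refcount(pp1)=3>1 -> COPY to pp2. 3 ppages; refcounts: pp0:3 pp1:2 pp2:1
Op 4: write(P2, v0, 196). refcount(pp0)=3>1 -> COPY to pp3. 4 ppages; refcounts: pp0:2 pp1:2 pp2:1 pp3:1
Op 5: fork(P0) -> P3. 4 ppages; refcounts: pp0:3 pp1:2 pp2:2 pp3:1
Op 6: write(P2, v0, 108). refcount(pp3)=1 -> write in place. 4 ppages; refcounts: pp0:3 pp1:2 pp2:2 pp3:1
P0: v1 -> pp2 = 100
P1: v1 -> pp1 = 11
P2: v1 -> pp1 = 11
P3: v1 -> pp2 = 100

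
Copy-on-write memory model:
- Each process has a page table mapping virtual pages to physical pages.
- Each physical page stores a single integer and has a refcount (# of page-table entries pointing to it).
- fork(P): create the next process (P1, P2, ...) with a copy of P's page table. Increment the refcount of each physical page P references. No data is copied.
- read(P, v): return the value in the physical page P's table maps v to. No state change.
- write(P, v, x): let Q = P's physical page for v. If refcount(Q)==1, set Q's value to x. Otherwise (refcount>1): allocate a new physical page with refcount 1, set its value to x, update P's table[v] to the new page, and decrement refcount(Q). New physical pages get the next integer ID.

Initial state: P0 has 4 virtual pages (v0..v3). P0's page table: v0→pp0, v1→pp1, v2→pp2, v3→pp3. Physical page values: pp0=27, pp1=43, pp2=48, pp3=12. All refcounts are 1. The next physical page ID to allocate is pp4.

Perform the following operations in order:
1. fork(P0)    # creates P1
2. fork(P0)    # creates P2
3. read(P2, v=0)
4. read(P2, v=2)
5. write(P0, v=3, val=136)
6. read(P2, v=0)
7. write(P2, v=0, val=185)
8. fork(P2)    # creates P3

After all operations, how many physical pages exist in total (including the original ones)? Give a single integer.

Answer: 6

Derivation:
Op 1: fork(P0) -> P1. 4 ppages; refcounts: pp0:2 pp1:2 pp2:2 pp3:2
Op 2: fork(P0) -> P2. 4 ppages; refcounts: pp0:3 pp1:3 pp2:3 pp3:3
Op 3: read(P2, v0) -> 27. No state change.
Op 4: read(P2, v2) -> 48. No state change.
Op 5: write(P0, v3, 136). refcount(pp3)=3>1 -> COPY to pp4. 5 ppages; refcounts: pp0:3 pp1:3 pp2:3 pp3:2 pp4:1
Op 6: read(P2, v0) -> 27. No state change.
Op 7: write(P2, v0, 185). refcount(pp0)=3>1 -> COPY to pp5. 6 ppages; refcounts: pp0:2 pp1:3 pp2:3 pp3:2 pp4:1 pp5:1
Op 8: fork(P2) -> P3. 6 ppages; refcounts: pp0:2 pp1:4 pp2:4 pp3:3 pp4:1 pp5:2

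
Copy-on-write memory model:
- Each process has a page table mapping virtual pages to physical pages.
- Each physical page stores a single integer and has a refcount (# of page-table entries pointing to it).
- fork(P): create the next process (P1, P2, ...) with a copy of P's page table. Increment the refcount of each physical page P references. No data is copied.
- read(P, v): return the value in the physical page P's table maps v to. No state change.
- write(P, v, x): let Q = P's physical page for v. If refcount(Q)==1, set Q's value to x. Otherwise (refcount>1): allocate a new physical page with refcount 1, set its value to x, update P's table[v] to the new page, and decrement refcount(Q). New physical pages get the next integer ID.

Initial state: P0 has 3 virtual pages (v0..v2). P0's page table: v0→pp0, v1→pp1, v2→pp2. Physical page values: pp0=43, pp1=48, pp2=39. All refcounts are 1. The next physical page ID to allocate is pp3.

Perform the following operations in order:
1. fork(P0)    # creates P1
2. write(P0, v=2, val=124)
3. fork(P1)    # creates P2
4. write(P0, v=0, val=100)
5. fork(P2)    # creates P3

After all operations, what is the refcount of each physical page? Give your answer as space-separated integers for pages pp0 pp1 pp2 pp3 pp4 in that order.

Answer: 3 4 3 1 1

Derivation:
Op 1: fork(P0) -> P1. 3 ppages; refcounts: pp0:2 pp1:2 pp2:2
Op 2: write(P0, v2, 124). refcount(pp2)=2>1 -> COPY to pp3. 4 ppages; refcounts: pp0:2 pp1:2 pp2:1 pp3:1
Op 3: fork(P1) -> P2. 4 ppages; refcounts: pp0:3 pp1:3 pp2:2 pp3:1
Op 4: write(P0, v0, 100). refcount(pp0)=3>1 -> COPY to pp4. 5 ppages; refcounts: pp0:2 pp1:3 pp2:2 pp3:1 pp4:1
Op 5: fork(P2) -> P3. 5 ppages; refcounts: pp0:3 pp1:4 pp2:3 pp3:1 pp4:1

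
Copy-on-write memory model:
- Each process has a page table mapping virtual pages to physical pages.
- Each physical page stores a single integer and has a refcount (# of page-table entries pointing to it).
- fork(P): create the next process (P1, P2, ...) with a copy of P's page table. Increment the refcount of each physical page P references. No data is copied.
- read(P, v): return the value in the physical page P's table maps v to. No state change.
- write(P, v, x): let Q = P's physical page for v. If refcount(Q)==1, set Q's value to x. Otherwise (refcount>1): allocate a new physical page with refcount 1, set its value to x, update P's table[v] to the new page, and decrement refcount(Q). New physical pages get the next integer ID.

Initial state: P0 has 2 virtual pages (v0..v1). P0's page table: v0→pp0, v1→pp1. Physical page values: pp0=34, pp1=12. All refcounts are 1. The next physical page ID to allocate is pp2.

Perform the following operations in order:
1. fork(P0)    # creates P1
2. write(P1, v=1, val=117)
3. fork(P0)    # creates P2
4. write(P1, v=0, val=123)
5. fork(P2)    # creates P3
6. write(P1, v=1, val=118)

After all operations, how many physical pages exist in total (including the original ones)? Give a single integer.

Op 1: fork(P0) -> P1. 2 ppages; refcounts: pp0:2 pp1:2
Op 2: write(P1, v1, 117). refcount(pp1)=2>1 -> COPY to pp2. 3 ppages; refcounts: pp0:2 pp1:1 pp2:1
Op 3: fork(P0) -> P2. 3 ppages; refcounts: pp0:3 pp1:2 pp2:1
Op 4: write(P1, v0, 123). refcount(pp0)=3>1 -> COPY to pp3. 4 ppages; refcounts: pp0:2 pp1:2 pp2:1 pp3:1
Op 5: fork(P2) -> P3. 4 ppages; refcounts: pp0:3 pp1:3 pp2:1 pp3:1
Op 6: write(P1, v1, 118). refcount(pp2)=1 -> write in place. 4 ppages; refcounts: pp0:3 pp1:3 pp2:1 pp3:1

Answer: 4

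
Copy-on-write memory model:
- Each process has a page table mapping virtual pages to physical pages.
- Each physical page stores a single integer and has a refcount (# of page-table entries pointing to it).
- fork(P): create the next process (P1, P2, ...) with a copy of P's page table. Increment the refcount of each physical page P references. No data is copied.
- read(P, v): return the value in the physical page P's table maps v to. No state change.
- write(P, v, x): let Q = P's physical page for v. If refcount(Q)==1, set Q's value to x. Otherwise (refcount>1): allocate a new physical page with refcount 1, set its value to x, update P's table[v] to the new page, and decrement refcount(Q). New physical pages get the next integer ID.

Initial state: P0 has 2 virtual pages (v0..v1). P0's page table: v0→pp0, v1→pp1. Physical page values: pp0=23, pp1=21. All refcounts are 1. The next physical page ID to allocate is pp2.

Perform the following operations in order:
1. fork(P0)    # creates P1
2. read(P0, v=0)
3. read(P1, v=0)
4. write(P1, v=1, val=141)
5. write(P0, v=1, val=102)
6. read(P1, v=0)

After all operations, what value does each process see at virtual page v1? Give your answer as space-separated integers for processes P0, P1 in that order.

Answer: 102 141

Derivation:
Op 1: fork(P0) -> P1. 2 ppages; refcounts: pp0:2 pp1:2
Op 2: read(P0, v0) -> 23. No state change.
Op 3: read(P1, v0) -> 23. No state change.
Op 4: write(P1, v1, 141). refcount(pp1)=2>1 -> COPY to pp2. 3 ppages; refcounts: pp0:2 pp1:1 pp2:1
Op 5: write(P0, v1, 102). refcount(pp1)=1 -> write in place. 3 ppages; refcounts: pp0:2 pp1:1 pp2:1
Op 6: read(P1, v0) -> 23. No state change.
P0: v1 -> pp1 = 102
P1: v1 -> pp2 = 141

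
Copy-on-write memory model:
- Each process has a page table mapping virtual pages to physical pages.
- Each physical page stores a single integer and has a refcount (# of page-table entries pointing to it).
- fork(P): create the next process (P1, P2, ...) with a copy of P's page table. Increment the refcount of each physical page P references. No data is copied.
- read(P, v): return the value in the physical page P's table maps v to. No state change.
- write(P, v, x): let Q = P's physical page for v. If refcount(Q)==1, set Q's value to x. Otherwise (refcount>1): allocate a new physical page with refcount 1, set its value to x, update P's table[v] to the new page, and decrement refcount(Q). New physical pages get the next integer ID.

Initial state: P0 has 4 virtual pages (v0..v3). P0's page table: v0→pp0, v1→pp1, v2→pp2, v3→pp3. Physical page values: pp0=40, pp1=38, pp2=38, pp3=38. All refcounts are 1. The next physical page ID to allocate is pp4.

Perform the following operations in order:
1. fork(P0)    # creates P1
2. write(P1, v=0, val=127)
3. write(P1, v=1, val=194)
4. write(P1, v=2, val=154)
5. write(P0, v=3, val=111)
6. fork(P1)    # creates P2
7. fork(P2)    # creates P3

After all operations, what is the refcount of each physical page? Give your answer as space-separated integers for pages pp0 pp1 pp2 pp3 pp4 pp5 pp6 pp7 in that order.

Answer: 1 1 1 3 3 3 3 1

Derivation:
Op 1: fork(P0) -> P1. 4 ppages; refcounts: pp0:2 pp1:2 pp2:2 pp3:2
Op 2: write(P1, v0, 127). refcount(pp0)=2>1 -> COPY to pp4. 5 ppages; refcounts: pp0:1 pp1:2 pp2:2 pp3:2 pp4:1
Op 3: write(P1, v1, 194). refcount(pp1)=2>1 -> COPY to pp5. 6 ppages; refcounts: pp0:1 pp1:1 pp2:2 pp3:2 pp4:1 pp5:1
Op 4: write(P1, v2, 154). refcount(pp2)=2>1 -> COPY to pp6. 7 ppages; refcounts: pp0:1 pp1:1 pp2:1 pp3:2 pp4:1 pp5:1 pp6:1
Op 5: write(P0, v3, 111). refcount(pp3)=2>1 -> COPY to pp7. 8 ppages; refcounts: pp0:1 pp1:1 pp2:1 pp3:1 pp4:1 pp5:1 pp6:1 pp7:1
Op 6: fork(P1) -> P2. 8 ppages; refcounts: pp0:1 pp1:1 pp2:1 pp3:2 pp4:2 pp5:2 pp6:2 pp7:1
Op 7: fork(P2) -> P3. 8 ppages; refcounts: pp0:1 pp1:1 pp2:1 pp3:3 pp4:3 pp5:3 pp6:3 pp7:1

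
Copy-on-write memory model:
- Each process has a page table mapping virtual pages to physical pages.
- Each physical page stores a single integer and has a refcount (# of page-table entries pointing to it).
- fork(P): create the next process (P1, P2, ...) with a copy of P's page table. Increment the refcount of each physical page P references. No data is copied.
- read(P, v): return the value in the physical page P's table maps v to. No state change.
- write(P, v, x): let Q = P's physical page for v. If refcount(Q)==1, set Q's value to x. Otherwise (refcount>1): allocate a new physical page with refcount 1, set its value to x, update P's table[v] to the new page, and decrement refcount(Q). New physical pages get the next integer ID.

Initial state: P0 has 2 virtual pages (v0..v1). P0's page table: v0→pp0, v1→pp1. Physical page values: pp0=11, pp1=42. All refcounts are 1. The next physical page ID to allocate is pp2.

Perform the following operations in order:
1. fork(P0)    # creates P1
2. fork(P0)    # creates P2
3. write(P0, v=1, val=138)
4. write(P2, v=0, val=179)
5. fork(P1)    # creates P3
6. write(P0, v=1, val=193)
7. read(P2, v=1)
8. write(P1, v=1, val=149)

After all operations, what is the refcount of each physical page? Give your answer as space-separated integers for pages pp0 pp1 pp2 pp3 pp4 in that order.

Answer: 3 2 1 1 1

Derivation:
Op 1: fork(P0) -> P1. 2 ppages; refcounts: pp0:2 pp1:2
Op 2: fork(P0) -> P2. 2 ppages; refcounts: pp0:3 pp1:3
Op 3: write(P0, v1, 138). refcount(pp1)=3>1 -> COPY to pp2. 3 ppages; refcounts: pp0:3 pp1:2 pp2:1
Op 4: write(P2, v0, 179). refcount(pp0)=3>1 -> COPY to pp3. 4 ppages; refcounts: pp0:2 pp1:2 pp2:1 pp3:1
Op 5: fork(P1) -> P3. 4 ppages; refcounts: pp0:3 pp1:3 pp2:1 pp3:1
Op 6: write(P0, v1, 193). refcount(pp2)=1 -> write in place. 4 ppages; refcounts: pp0:3 pp1:3 pp2:1 pp3:1
Op 7: read(P2, v1) -> 42. No state change.
Op 8: write(P1, v1, 149). refcount(pp1)=3>1 -> COPY to pp4. 5 ppages; refcounts: pp0:3 pp1:2 pp2:1 pp3:1 pp4:1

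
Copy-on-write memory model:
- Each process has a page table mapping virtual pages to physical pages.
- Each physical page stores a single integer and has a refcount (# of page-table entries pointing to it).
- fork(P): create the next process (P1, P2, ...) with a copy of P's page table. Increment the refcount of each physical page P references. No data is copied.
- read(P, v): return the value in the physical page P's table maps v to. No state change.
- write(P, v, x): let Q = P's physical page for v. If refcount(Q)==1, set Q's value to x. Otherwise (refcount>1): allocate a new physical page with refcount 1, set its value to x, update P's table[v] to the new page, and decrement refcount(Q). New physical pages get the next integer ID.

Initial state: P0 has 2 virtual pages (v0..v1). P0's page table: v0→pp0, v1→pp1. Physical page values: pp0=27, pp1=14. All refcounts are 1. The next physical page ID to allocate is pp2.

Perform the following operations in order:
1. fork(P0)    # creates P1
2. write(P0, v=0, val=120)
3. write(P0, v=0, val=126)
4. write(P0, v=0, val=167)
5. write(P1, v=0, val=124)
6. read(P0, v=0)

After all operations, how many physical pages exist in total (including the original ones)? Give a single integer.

Op 1: fork(P0) -> P1. 2 ppages; refcounts: pp0:2 pp1:2
Op 2: write(P0, v0, 120). refcount(pp0)=2>1 -> COPY to pp2. 3 ppages; refcounts: pp0:1 pp1:2 pp2:1
Op 3: write(P0, v0, 126). refcount(pp2)=1 -> write in place. 3 ppages; refcounts: pp0:1 pp1:2 pp2:1
Op 4: write(P0, v0, 167). refcount(pp2)=1 -> write in place. 3 ppages; refcounts: pp0:1 pp1:2 pp2:1
Op 5: write(P1, v0, 124). refcount(pp0)=1 -> write in place. 3 ppages; refcounts: pp0:1 pp1:2 pp2:1
Op 6: read(P0, v0) -> 167. No state change.

Answer: 3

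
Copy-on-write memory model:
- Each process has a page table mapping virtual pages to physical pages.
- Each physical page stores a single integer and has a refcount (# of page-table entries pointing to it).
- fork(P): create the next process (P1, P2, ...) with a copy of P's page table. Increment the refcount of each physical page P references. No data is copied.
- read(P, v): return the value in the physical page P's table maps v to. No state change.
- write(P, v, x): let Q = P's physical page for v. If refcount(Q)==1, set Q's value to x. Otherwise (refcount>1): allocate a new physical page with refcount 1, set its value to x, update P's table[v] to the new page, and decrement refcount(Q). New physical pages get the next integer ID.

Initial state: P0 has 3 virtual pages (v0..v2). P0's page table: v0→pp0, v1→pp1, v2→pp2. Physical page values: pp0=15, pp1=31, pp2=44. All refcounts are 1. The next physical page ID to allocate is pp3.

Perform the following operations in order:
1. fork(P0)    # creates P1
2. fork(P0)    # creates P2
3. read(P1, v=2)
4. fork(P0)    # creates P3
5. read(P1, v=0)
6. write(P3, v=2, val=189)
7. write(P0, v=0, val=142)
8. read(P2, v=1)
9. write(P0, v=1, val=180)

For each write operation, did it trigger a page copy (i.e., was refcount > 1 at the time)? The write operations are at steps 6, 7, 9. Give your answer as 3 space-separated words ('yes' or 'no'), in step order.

Op 1: fork(P0) -> P1. 3 ppages; refcounts: pp0:2 pp1:2 pp2:2
Op 2: fork(P0) -> P2. 3 ppages; refcounts: pp0:3 pp1:3 pp2:3
Op 3: read(P1, v2) -> 44. No state change.
Op 4: fork(P0) -> P3. 3 ppages; refcounts: pp0:4 pp1:4 pp2:4
Op 5: read(P1, v0) -> 15. No state change.
Op 6: write(P3, v2, 189). refcount(pp2)=4>1 -> COPY to pp3. 4 ppages; refcounts: pp0:4 pp1:4 pp2:3 pp3:1
Op 7: write(P0, v0, 142). refcount(pp0)=4>1 -> COPY to pp4. 5 ppages; refcounts: pp0:3 pp1:4 pp2:3 pp3:1 pp4:1
Op 8: read(P2, v1) -> 31. No state change.
Op 9: write(P0, v1, 180). refcount(pp1)=4>1 -> COPY to pp5. 6 ppages; refcounts: pp0:3 pp1:3 pp2:3 pp3:1 pp4:1 pp5:1

yes yes yes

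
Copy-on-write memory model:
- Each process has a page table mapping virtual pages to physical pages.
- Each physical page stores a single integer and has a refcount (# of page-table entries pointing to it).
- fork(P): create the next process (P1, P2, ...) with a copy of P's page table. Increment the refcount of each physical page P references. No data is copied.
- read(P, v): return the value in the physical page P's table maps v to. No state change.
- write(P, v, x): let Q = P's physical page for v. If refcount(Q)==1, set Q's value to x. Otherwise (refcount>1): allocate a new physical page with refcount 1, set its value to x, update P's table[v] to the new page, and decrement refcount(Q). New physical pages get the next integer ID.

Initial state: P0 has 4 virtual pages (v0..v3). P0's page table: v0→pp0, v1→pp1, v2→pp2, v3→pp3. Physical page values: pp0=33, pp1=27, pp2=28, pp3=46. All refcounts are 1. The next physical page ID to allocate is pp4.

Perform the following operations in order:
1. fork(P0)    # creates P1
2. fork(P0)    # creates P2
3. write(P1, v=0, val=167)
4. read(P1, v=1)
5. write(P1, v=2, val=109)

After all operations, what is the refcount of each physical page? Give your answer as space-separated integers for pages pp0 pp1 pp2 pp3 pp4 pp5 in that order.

Answer: 2 3 2 3 1 1

Derivation:
Op 1: fork(P0) -> P1. 4 ppages; refcounts: pp0:2 pp1:2 pp2:2 pp3:2
Op 2: fork(P0) -> P2. 4 ppages; refcounts: pp0:3 pp1:3 pp2:3 pp3:3
Op 3: write(P1, v0, 167). refcount(pp0)=3>1 -> COPY to pp4. 5 ppages; refcounts: pp0:2 pp1:3 pp2:3 pp3:3 pp4:1
Op 4: read(P1, v1) -> 27. No state change.
Op 5: write(P1, v2, 109). refcount(pp2)=3>1 -> COPY to pp5. 6 ppages; refcounts: pp0:2 pp1:3 pp2:2 pp3:3 pp4:1 pp5:1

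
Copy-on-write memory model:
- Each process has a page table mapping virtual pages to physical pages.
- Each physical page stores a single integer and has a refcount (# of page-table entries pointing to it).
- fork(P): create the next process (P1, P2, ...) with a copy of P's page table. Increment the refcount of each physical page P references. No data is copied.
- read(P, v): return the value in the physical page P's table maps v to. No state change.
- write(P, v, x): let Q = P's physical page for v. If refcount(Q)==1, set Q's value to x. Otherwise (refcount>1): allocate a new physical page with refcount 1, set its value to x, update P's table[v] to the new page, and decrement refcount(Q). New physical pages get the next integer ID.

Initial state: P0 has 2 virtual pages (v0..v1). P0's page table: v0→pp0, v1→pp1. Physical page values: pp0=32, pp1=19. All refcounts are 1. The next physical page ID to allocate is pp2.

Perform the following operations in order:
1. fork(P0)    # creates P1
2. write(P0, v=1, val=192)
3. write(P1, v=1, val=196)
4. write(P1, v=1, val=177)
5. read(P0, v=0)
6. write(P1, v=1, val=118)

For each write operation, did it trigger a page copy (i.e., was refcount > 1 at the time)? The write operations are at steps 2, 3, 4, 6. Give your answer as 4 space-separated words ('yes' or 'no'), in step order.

Op 1: fork(P0) -> P1. 2 ppages; refcounts: pp0:2 pp1:2
Op 2: write(P0, v1, 192). refcount(pp1)=2>1 -> COPY to pp2. 3 ppages; refcounts: pp0:2 pp1:1 pp2:1
Op 3: write(P1, v1, 196). refcount(pp1)=1 -> write in place. 3 ppages; refcounts: pp0:2 pp1:1 pp2:1
Op 4: write(P1, v1, 177). refcount(pp1)=1 -> write in place. 3 ppages; refcounts: pp0:2 pp1:1 pp2:1
Op 5: read(P0, v0) -> 32. No state change.
Op 6: write(P1, v1, 118). refcount(pp1)=1 -> write in place. 3 ppages; refcounts: pp0:2 pp1:1 pp2:1

yes no no no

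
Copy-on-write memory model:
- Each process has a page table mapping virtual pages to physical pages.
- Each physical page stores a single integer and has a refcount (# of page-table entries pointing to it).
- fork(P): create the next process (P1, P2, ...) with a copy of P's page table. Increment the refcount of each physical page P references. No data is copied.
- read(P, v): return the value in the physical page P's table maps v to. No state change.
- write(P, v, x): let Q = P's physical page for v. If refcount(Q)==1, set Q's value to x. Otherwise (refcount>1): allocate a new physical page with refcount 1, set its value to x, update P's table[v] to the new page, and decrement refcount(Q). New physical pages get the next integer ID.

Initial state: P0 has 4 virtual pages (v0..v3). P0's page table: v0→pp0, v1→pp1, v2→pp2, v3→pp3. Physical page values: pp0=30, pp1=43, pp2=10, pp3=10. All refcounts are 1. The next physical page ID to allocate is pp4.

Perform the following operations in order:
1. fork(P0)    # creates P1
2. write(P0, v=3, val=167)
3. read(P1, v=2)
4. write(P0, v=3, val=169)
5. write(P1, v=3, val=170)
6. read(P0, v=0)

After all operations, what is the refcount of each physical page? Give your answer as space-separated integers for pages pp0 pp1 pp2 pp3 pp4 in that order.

Answer: 2 2 2 1 1

Derivation:
Op 1: fork(P0) -> P1. 4 ppages; refcounts: pp0:2 pp1:2 pp2:2 pp3:2
Op 2: write(P0, v3, 167). refcount(pp3)=2>1 -> COPY to pp4. 5 ppages; refcounts: pp0:2 pp1:2 pp2:2 pp3:1 pp4:1
Op 3: read(P1, v2) -> 10. No state change.
Op 4: write(P0, v3, 169). refcount(pp4)=1 -> write in place. 5 ppages; refcounts: pp0:2 pp1:2 pp2:2 pp3:1 pp4:1
Op 5: write(P1, v3, 170). refcount(pp3)=1 -> write in place. 5 ppages; refcounts: pp0:2 pp1:2 pp2:2 pp3:1 pp4:1
Op 6: read(P0, v0) -> 30. No state change.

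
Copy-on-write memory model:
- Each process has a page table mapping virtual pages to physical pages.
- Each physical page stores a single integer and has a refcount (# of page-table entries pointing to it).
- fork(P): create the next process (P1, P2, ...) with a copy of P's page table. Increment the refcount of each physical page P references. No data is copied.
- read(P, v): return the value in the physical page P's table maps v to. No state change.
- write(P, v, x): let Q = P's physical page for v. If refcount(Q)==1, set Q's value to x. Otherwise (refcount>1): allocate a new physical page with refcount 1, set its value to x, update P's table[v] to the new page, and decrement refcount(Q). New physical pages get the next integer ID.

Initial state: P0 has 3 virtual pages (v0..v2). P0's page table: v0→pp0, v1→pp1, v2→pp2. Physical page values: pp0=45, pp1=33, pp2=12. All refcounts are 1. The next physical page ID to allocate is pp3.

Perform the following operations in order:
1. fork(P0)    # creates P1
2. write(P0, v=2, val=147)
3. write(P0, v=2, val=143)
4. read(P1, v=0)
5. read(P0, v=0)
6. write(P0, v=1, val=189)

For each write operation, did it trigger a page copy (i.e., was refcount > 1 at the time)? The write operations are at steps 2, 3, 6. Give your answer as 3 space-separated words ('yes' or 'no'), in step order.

Op 1: fork(P0) -> P1. 3 ppages; refcounts: pp0:2 pp1:2 pp2:2
Op 2: write(P0, v2, 147). refcount(pp2)=2>1 -> COPY to pp3. 4 ppages; refcounts: pp0:2 pp1:2 pp2:1 pp3:1
Op 3: write(P0, v2, 143). refcount(pp3)=1 -> write in place. 4 ppages; refcounts: pp0:2 pp1:2 pp2:1 pp3:1
Op 4: read(P1, v0) -> 45. No state change.
Op 5: read(P0, v0) -> 45. No state change.
Op 6: write(P0, v1, 189). refcount(pp1)=2>1 -> COPY to pp4. 5 ppages; refcounts: pp0:2 pp1:1 pp2:1 pp3:1 pp4:1

yes no yes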